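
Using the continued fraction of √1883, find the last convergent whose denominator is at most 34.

1432/33

√1883 = [43; 2, 1, 1, 5, 1, 1, 2, 86, …] (period length 8).
Convergents:
  p_0/q_0 = 43/1
  p_1/q_1 = 87/2
  p_2/q_2 = 130/3
  p_3/q_3 = 217/5
  p_4/q_4 = 1215/28
  p_5/q_5 = 1432/33
  p_6/q_6 = 2647/61
q_5 = 33 ≤ 34 < 61 = q_6, so the answer is 1432/33.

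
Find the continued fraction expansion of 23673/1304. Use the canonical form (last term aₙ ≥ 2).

23673 = 18*1304 + 201
1304 = 6*201 + 98
201 = 2*98 + 5
98 = 19*5 + 3
5 = 1*3 + 2
3 = 1*2 + 1
2 = 2*1 + 0  (stop)
So 23673/1304 = [18; 6, 2, 19, 1, 1, 2].

[18; 6, 2, 19, 1, 1, 2]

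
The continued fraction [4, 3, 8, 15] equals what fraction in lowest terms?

Fold from the inside: start with 15/1.
  8 + 1/15 = 121/15
  3 + 15/121 = 378/121
  4 + 121/378 = 1633/378

1633/378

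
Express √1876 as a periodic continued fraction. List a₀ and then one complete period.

a₀ = ⌊√1876⌋ = 43.

[43; 3, 5, 12, 5, 3, 86]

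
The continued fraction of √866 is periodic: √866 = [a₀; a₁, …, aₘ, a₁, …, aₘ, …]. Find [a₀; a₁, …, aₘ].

[29; 2, 2, 1, 28, 1, 2, 2, 58]

a₀ = ⌊√866⌋ = 29.
With m₀=0, d₀=1 and mₖ₊₁ = dₖaₖ − mₖ, dₖ₊₁ = (n − mₖ₊₁²)/dₖ, aₖ₊₁ = ⌊(a₀+mₖ₊₁)/dₖ₊₁⌋:
  k=1: m=29, d=25, a=2
  k=2: m=21, d=17, a=2
  k=3: m=13, d=41, a=1
  k=4: m=28, d=2, a=28
  k=5: m=28, d=41, a=1
  k=6: m=13, d=17, a=2
  k=7: m=21, d=25, a=2
  k=8: m=29, d=1, a=58
d=1 and a=2a₀=58 at k=8, so the next step gives (m, d) = (29, 25) again — its k=1 value — and the period has length 8.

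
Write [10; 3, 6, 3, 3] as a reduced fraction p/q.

Using pₖ = aₖpₖ₋₁ + pₖ₋₂ and qₖ = aₖqₖ₋₁ + qₖ₋₂:
  k=0: a=10, p=10, q=1
  k=1: a=3, p=31, q=3
  k=2: a=6, p=196, q=19
  k=3: a=3, p=619, q=60
  k=4: a=3, p=2053, q=199

2053/199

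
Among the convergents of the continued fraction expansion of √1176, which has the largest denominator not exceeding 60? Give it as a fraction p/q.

1406/41

√1176 = [34; 3, 2, 2, 2, 3, 68, …] (period length 6).
Convergents:
  p_0/q_0 = 34/1
  p_1/q_1 = 103/3
  p_2/q_2 = 240/7
  p_3/q_3 = 583/17
  p_4/q_4 = 1406/41
  p_5/q_5 = 4801/140
q_4 = 41 ≤ 60 < 140 = q_5, so the answer is 1406/41.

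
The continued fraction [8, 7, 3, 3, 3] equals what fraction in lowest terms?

1961/241

Fold from the inside: start with 3/1.
  3 + 1/3 = 10/3
  3 + 3/10 = 33/10
  7 + 10/33 = 241/33
  8 + 33/241 = 1961/241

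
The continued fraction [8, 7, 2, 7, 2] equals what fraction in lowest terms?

1944/239

Using pₖ = aₖpₖ₋₁ + pₖ₋₂ and qₖ = aₖqₖ₋₁ + qₖ₋₂:
  k=0: a=8, p=8, q=1
  k=1: a=7, p=57, q=7
  k=2: a=2, p=122, q=15
  k=3: a=7, p=911, q=112
  k=4: a=2, p=1944, q=239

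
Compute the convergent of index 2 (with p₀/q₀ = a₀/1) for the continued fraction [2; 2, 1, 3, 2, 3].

7/3

Using pₖ = aₖpₖ₋₁ + pₖ₋₂, qₖ = aₖqₖ₋₁ + qₖ₋₂ (with p₋₁=1, p₋₂=0, q₋₁=0, q₋₂=1):
  k=0: a=2, p=2, q=1
  k=1: a=2, p=5, q=2
  k=2: a=1, p=7, q=3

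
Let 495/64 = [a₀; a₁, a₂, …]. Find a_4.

495 = 7·64 + 47   →  a_0 = 7
64 = 1·47 + 17   →  a_1 = 1
47 = 2·17 + 13   →  a_2 = 2
17 = 1·13 + 4   →  a_3 = 1
13 = 3·4 + 1   →  a_4 = 3

3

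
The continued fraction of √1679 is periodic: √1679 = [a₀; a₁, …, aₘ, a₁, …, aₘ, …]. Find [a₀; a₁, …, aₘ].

[40; 1, 39, 1, 80]

a₀ = ⌊√1679⌋ = 40.
With m₀=0, d₀=1 and mₖ₊₁ = dₖaₖ − mₖ, dₖ₊₁ = (n − mₖ₊₁²)/dₖ, aₖ₊₁ = ⌊(a₀+mₖ₊₁)/dₖ₊₁⌋:
  k=1: m=40, d=79, a=1
  k=2: m=39, d=2, a=39
  k=3: m=39, d=79, a=1
  k=4: m=40, d=1, a=80
d=1 and a=2a₀=80 at k=4, so the next step gives (m, d) = (40, 79) again — its k=1 value — and the period has length 4.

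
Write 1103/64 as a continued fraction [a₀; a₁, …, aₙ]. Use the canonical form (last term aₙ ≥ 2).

[17; 4, 3, 1, 3]

1103 = 17*64 + 15
64 = 4*15 + 4
15 = 3*4 + 3
4 = 1*3 + 1
3 = 3*1 + 0  (stop)
So 1103/64 = [17; 4, 3, 1, 3].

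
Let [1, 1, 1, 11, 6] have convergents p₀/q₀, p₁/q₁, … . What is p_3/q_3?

Using pₖ = aₖpₖ₋₁ + pₖ₋₂, qₖ = aₖqₖ₋₁ + qₖ₋₂ (with p₋₁=1, p₋₂=0, q₋₁=0, q₋₂=1):
  k=0: a=1, p=1, q=1
  k=1: a=1, p=2, q=1
  k=2: a=1, p=3, q=2
  k=3: a=11, p=35, q=23

35/23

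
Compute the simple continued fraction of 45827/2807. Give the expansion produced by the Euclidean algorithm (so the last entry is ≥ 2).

[16; 3, 14, 1, 3, 7, 2]

45827 = 16×2807 + 915
2807 = 3×915 + 62
915 = 14×62 + 47
62 = 1×47 + 15
47 = 3×15 + 2
15 = 7×2 + 1
2 = 2×1 + 0  (stop)
So 45827/2807 = [16; 3, 14, 1, 3, 7, 2].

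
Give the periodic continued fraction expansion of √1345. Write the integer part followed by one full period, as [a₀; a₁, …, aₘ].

[36; 1, 2, 14, 2, 1, 72]

a₀ = ⌊√1345⌋ = 36.
With m₀=0, d₀=1 and mₖ₊₁ = dₖaₖ − mₖ, dₖ₊₁ = (n − mₖ₊₁²)/dₖ, aₖ₊₁ = ⌊(a₀+mₖ₊₁)/dₖ₊₁⌋:
  k=1: m=36, d=49, a=1
  k=2: m=13, d=24, a=2
  k=3: m=35, d=5, a=14
  k=4: m=35, d=24, a=2
  k=5: m=13, d=49, a=1
  k=6: m=36, d=1, a=72
d=1 and a=2a₀=72 at k=6, so the next step gives (m, d) = (36, 49) again — its k=1 value — and the period has length 6.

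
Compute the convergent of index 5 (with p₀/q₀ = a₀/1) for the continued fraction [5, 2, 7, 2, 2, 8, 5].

3631/664

Using pₖ = aₖpₖ₋₁ + pₖ₋₂, qₖ = aₖqₖ₋₁ + qₖ₋₂ (with p₋₁=1, p₋₂=0, q₋₁=0, q₋₂=1):
  k=0: a=5, p=5, q=1
  k=1: a=2, p=11, q=2
  k=2: a=7, p=82, q=15
  k=3: a=2, p=175, q=32
  k=4: a=2, p=432, q=79
  k=5: a=8, p=3631, q=664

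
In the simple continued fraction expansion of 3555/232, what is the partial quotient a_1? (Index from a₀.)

3

3555 = 15·232 + 75   →  a_0 = 15
232 = 3·75 + 7   →  a_1 = 3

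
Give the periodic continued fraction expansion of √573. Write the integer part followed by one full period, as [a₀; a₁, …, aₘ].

[23; 1, 14, 1, 46]

a₀ = ⌊√573⌋ = 23.
With m₀=0, d₀=1 and mₖ₊₁ = dₖaₖ − mₖ, dₖ₊₁ = (n − mₖ₊₁²)/dₖ, aₖ₊₁ = ⌊(a₀+mₖ₊₁)/dₖ₊₁⌋:
  k=1: m=23, d=44, a=1
  k=2: m=21, d=3, a=14
  k=3: m=21, d=44, a=1
  k=4: m=23, d=1, a=46
d=1 and a=2a₀=46 at k=4, so the next step gives (m, d) = (23, 44) again — its k=1 value — and the period has length 4.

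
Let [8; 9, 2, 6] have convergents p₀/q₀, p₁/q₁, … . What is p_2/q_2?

Using pₖ = aₖpₖ₋₁ + pₖ₋₂, qₖ = aₖqₖ₋₁ + qₖ₋₂ (with p₋₁=1, p₋₂=0, q₋₁=0, q₋₂=1):
  k=0: a=8, p=8, q=1
  k=1: a=9, p=73, q=9
  k=2: a=2, p=154, q=19

154/19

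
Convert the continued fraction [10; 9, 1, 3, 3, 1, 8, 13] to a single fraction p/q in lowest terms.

192764/19081

Using pₖ = aₖpₖ₋₁ + pₖ₋₂ and qₖ = aₖqₖ₋₁ + qₖ₋₂:
  k=0: a=10, p=10, q=1
  k=1: a=9, p=91, q=9
  k=2: a=1, p=101, q=10
  k=3: a=3, p=394, q=39
  k=4: a=3, p=1283, q=127
  k=5: a=1, p=1677, q=166
  k=6: a=8, p=14699, q=1455
  k=7: a=13, p=192764, q=19081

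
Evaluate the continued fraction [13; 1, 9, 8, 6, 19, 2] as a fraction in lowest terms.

271157/19506

Fold from the inside: start with 2/1.
  19 + 1/2 = 39/2
  6 + 2/39 = 236/39
  8 + 39/236 = 1927/236
  9 + 236/1927 = 17579/1927
  1 + 1927/17579 = 19506/17579
  13 + 17579/19506 = 271157/19506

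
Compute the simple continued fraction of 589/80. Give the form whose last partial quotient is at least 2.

589 = 7·80 + 29
80 = 2·29 + 22
29 = 1·22 + 7
22 = 3·7 + 1
7 = 7·1 + 0  (stop)
So 589/80 = [7; 2, 1, 3, 7].

[7; 2, 1, 3, 7]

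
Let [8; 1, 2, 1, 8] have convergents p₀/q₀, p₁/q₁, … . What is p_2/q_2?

26/3

Using pₖ = aₖpₖ₋₁ + pₖ₋₂, qₖ = aₖqₖ₋₁ + qₖ₋₂ (with p₋₁=1, p₋₂=0, q₋₁=0, q₋₂=1):
  k=0: a=8, p=8, q=1
  k=1: a=1, p=9, q=1
  k=2: a=2, p=26, q=3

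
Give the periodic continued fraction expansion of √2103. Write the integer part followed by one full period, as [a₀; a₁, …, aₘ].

a₀ = ⌊√2103⌋ = 45.
With m₀=0, d₀=1 and mₖ₊₁ = dₖaₖ − mₖ, dₖ₊₁ = (n − mₖ₊₁²)/dₖ, aₖ₊₁ = ⌊(a₀+mₖ₊₁)/dₖ₊₁⌋:
  k=1: m=45, d=78, a=1
  k=2: m=33, d=13, a=6
  k=3: m=45, d=6, a=15
  k=4: m=45, d=13, a=6
  k=5: m=33, d=78, a=1
  k=6: m=45, d=1, a=90
d=1 and a=2a₀=90 at k=6, so the next step gives (m, d) = (45, 78) again — its k=1 value — and the period has length 6.

[45; 1, 6, 15, 6, 1, 90]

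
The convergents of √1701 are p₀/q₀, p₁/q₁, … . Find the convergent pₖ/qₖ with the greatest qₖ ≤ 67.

√1701 = [41; 4, 8, 1, 10, 1, 8, 4, 82, …] (period length 8).
Convergents:
  p_0/q_0 = 41/1
  p_1/q_1 = 165/4
  p_2/q_2 = 1361/33
  p_3/q_3 = 1526/37
  p_4/q_4 = 16621/403
q_3 = 37 ≤ 67 < 403 = q_4, so the answer is 1526/37.

1526/37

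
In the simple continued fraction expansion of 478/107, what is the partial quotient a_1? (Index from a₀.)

2

478 = 4·107 + 50   →  a_0 = 4
107 = 2·50 + 7   →  a_1 = 2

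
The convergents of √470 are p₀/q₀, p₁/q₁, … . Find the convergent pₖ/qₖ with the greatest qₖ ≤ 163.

√470 = [21; 1, 2, 8, 2, 1, 42, …] (period length 6).
Convergents:
  p_0/q_0 = 21/1
  p_1/q_1 = 22/1
  p_2/q_2 = 65/3
  p_3/q_3 = 542/25
  p_4/q_4 = 1149/53
  p_5/q_5 = 1691/78
  p_6/q_6 = 72171/3329
q_5 = 78 ≤ 163 < 3329 = q_6, so the answer is 1691/78.

1691/78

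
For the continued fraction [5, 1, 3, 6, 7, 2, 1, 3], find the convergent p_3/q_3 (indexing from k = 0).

144/25

Using pₖ = aₖpₖ₋₁ + pₖ₋₂, qₖ = aₖqₖ₋₁ + qₖ₋₂ (with p₋₁=1, p₋₂=0, q₋₁=0, q₋₂=1):
  k=0: a=5, p=5, q=1
  k=1: a=1, p=6, q=1
  k=2: a=3, p=23, q=4
  k=3: a=6, p=144, q=25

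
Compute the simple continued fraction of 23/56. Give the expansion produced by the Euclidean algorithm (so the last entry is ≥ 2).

[0; 2, 2, 3, 3]

23 = 0*56 + 23
56 = 2*23 + 10
23 = 2*10 + 3
10 = 3*3 + 1
3 = 3*1 + 0  (stop)
So 23/56 = [0; 2, 2, 3, 3].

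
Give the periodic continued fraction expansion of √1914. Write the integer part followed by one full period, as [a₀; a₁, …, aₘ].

a₀ = ⌊√1914⌋ = 43.
With m₀=0, d₀=1 and mₖ₊₁ = dₖaₖ − mₖ, dₖ₊₁ = (n − mₖ₊₁²)/dₖ, aₖ₊₁ = ⌊(a₀+mₖ₊₁)/dₖ₊₁⌋:
  k=1: m=43, d=65, a=1
  k=2: m=22, d=22, a=2
  k=3: m=22, d=65, a=1
  k=4: m=43, d=1, a=86
d=1 and a=2a₀=86 at k=4, so the next step gives (m, d) = (43, 65) again — its k=1 value — and the period has length 4.

[43; 1, 2, 1, 86]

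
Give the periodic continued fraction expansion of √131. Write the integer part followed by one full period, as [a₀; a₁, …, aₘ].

a₀ = ⌊√131⌋ = 11.
With m₀=0, d₀=1 and mₖ₊₁ = dₖaₖ − mₖ, dₖ₊₁ = (n − mₖ₊₁²)/dₖ, aₖ₊₁ = ⌊(a₀+mₖ₊₁)/dₖ₊₁⌋:
  k=1: m=11, d=10, a=2
  k=2: m=9, d=5, a=4
  k=3: m=11, d=2, a=11
  k=4: m=11, d=5, a=4
  k=5: m=9, d=10, a=2
  k=6: m=11, d=1, a=22
d=1 and a=2a₀=22 at k=6, so the next step gives (m, d) = (11, 10) again — its k=1 value — and the period has length 6.

[11; 2, 4, 11, 4, 2, 22]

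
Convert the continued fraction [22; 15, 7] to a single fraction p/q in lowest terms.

2339/106

Fold from the inside: start with 7/1.
  15 + 1/7 = 106/7
  22 + 7/106 = 2339/106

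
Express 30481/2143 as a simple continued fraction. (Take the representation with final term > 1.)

30481 = 14×2143 + 479
2143 = 4×479 + 227
479 = 2×227 + 25
227 = 9×25 + 2
25 = 12×2 + 1
2 = 2×1 + 0  (stop)
So 30481/2143 = [14; 4, 2, 9, 12, 2].

[14; 4, 2, 9, 12, 2]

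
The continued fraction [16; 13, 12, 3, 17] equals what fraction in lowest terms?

134801/8385

Fold from the inside: start with 17/1.
  3 + 1/17 = 52/17
  12 + 17/52 = 641/52
  13 + 52/641 = 8385/641
  16 + 641/8385 = 134801/8385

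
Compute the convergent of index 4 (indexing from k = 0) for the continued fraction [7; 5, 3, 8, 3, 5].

2983/415

Using pₖ = aₖpₖ₋₁ + pₖ₋₂, qₖ = aₖqₖ₋₁ + qₖ₋₂ (with p₋₁=1, p₋₂=0, q₋₁=0, q₋₂=1):
  k=0: a=7, p=7, q=1
  k=1: a=5, p=36, q=5
  k=2: a=3, p=115, q=16
  k=3: a=8, p=956, q=133
  k=4: a=3, p=2983, q=415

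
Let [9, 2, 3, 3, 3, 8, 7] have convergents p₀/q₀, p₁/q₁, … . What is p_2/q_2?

Using pₖ = aₖpₖ₋₁ + pₖ₋₂, qₖ = aₖqₖ₋₁ + qₖ₋₂ (with p₋₁=1, p₋₂=0, q₋₁=0, q₋₂=1):
  k=0: a=9, p=9, q=1
  k=1: a=2, p=19, q=2
  k=2: a=3, p=66, q=7

66/7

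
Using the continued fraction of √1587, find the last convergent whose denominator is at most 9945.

159269/3998

√1587 = [39; 1, 5, 7, 13, 7, 5, 1, 78, …] (period length 8).
Convergents:
  p_0/q_0 = 39/1
  p_1/q_1 = 40/1
  p_2/q_2 = 239/6
  p_3/q_3 = 1713/43
  p_4/q_4 = 22508/565
  p_5/q_5 = 159269/3998
  p_6/q_6 = 818853/20555
q_5 = 3998 ≤ 9945 < 20555 = q_6, so the answer is 159269/3998.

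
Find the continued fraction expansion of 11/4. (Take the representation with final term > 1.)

[2; 1, 3]

11 = 2·4 + 3
4 = 1·3 + 1
3 = 3·1 + 0  (stop)
So 11/4 = [2; 1, 3].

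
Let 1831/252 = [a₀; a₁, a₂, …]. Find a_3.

1831 = 7·252 + 67   →  a_0 = 7
252 = 3·67 + 51   →  a_1 = 3
67 = 1·51 + 16   →  a_2 = 1
51 = 3·16 + 3   →  a_3 = 3

3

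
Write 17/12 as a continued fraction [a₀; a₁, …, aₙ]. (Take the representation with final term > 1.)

[1; 2, 2, 2]

17 = 1*12 + 5
12 = 2*5 + 2
5 = 2*2 + 1
2 = 2*1 + 0  (stop)
So 17/12 = [1; 2, 2, 2].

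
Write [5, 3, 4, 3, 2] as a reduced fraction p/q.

515/97

Using pₖ = aₖpₖ₋₁ + pₖ₋₂ and qₖ = aₖqₖ₋₁ + qₖ₋₂:
  k=0: a=5, p=5, q=1
  k=1: a=3, p=16, q=3
  k=2: a=4, p=69, q=13
  k=3: a=3, p=223, q=42
  k=4: a=2, p=515, q=97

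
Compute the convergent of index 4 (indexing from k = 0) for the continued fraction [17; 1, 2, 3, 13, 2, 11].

2354/133

Using pₖ = aₖpₖ₋₁ + pₖ₋₂, qₖ = aₖqₖ₋₁ + qₖ₋₂ (with p₋₁=1, p₋₂=0, q₋₁=0, q₋₂=1):
  k=0: a=17, p=17, q=1
  k=1: a=1, p=18, q=1
  k=2: a=2, p=53, q=3
  k=3: a=3, p=177, q=10
  k=4: a=13, p=2354, q=133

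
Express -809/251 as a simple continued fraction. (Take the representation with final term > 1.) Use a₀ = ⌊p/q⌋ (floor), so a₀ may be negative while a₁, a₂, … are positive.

[-4; 1, 3, 2, 13, 2]

-809 = -4×251 + 195
251 = 1×195 + 56
195 = 3×56 + 27
56 = 2×27 + 2
27 = 13×2 + 1
2 = 2×1 + 0  (stop)
So -809/251 = [-4; 1, 3, 2, 13, 2].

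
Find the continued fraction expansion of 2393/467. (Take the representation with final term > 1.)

2393 = 5·467 + 58
467 = 8·58 + 3
58 = 19·3 + 1
3 = 3·1 + 0  (stop)
So 2393/467 = [5; 8, 19, 3].

[5; 8, 19, 3]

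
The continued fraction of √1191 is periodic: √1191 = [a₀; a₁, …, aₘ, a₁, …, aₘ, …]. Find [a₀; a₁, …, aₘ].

[34; 1, 1, 22, 1, 1, 68]

a₀ = ⌊√1191⌋ = 34.
With m₀=0, d₀=1 and mₖ₊₁ = dₖaₖ − mₖ, dₖ₊₁ = (n − mₖ₊₁²)/dₖ, aₖ₊₁ = ⌊(a₀+mₖ₊₁)/dₖ₊₁⌋:
  k=1: m=34, d=35, a=1
  k=2: m=1, d=34, a=1
  k=3: m=33, d=3, a=22
  k=4: m=33, d=34, a=1
  k=5: m=1, d=35, a=1
  k=6: m=34, d=1, a=68
d=1 and a=2a₀=68 at k=6, so the next step gives (m, d) = (34, 35) again — its k=1 value — and the period has length 6.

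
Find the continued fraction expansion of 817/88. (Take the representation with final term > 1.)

[9; 3, 1, 1, 12]

817 = 9×88 + 25
88 = 3×25 + 13
25 = 1×13 + 12
13 = 1×12 + 1
12 = 12×1 + 0  (stop)
So 817/88 = [9; 3, 1, 1, 12].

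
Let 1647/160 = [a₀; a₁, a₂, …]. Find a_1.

3

1647 = 10·160 + 47   →  a_0 = 10
160 = 3·47 + 19   →  a_1 = 3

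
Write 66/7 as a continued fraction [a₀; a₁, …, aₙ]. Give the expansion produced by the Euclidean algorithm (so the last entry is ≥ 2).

[9; 2, 3]

66 = 9×7 + 3
7 = 2×3 + 1
3 = 3×1 + 0  (stop)
So 66/7 = [9; 2, 3].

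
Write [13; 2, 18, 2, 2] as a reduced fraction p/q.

2549/189

Using pₖ = aₖpₖ₋₁ + pₖ₋₂ and qₖ = aₖqₖ₋₁ + qₖ₋₂:
  k=0: a=13, p=13, q=1
  k=1: a=2, p=27, q=2
  k=2: a=18, p=499, q=37
  k=3: a=2, p=1025, q=76
  k=4: a=2, p=2549, q=189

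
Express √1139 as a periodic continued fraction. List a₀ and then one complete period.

a₀ = ⌊√1139⌋ = 33.
With m₀=0, d₀=1 and mₖ₊₁ = dₖaₖ − mₖ, dₖ₊₁ = (n − mₖ₊₁²)/dₖ, aₖ₊₁ = ⌊(a₀+mₖ₊₁)/dₖ₊₁⌋:
  k=1: m=33, d=50, a=1
  k=2: m=17, d=17, a=2
  k=3: m=17, d=50, a=1
  k=4: m=33, d=1, a=66
d=1 and a=2a₀=66 at k=4, so the next step gives (m, d) = (33, 50) again — its k=1 value — and the period has length 4.

[33; 1, 2, 1, 66]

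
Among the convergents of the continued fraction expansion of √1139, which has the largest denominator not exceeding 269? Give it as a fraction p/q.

9011/267

√1139 = [33; 1, 2, 1, 66, …] (period length 4).
Convergents:
  p_0/q_0 = 33/1
  p_1/q_1 = 34/1
  p_2/q_2 = 101/3
  p_3/q_3 = 135/4
  p_4/q_4 = 9011/267
  p_5/q_5 = 9146/271
q_4 = 267 ≤ 269 < 271 = q_5, so the answer is 9011/267.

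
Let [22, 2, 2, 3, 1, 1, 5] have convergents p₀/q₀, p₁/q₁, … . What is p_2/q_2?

112/5

Using pₖ = aₖpₖ₋₁ + pₖ₋₂, qₖ = aₖqₖ₋₁ + qₖ₋₂ (with p₋₁=1, p₋₂=0, q₋₁=0, q₋₂=1):
  k=0: a=22, p=22, q=1
  k=1: a=2, p=45, q=2
  k=2: a=2, p=112, q=5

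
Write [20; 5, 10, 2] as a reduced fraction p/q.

2161/107

Fold from the inside: start with 2/1.
  10 + 1/2 = 21/2
  5 + 2/21 = 107/21
  20 + 21/107 = 2161/107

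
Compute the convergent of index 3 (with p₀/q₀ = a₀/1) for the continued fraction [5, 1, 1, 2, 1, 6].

28/5

Using pₖ = aₖpₖ₋₁ + pₖ₋₂, qₖ = aₖqₖ₋₁ + qₖ₋₂ (with p₋₁=1, p₋₂=0, q₋₁=0, q₋₂=1):
  k=0: a=5, p=5, q=1
  k=1: a=1, p=6, q=1
  k=2: a=1, p=11, q=2
  k=3: a=2, p=28, q=5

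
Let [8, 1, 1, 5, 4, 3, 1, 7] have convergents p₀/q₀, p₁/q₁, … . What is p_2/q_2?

17/2

Using pₖ = aₖpₖ₋₁ + pₖ₋₂, qₖ = aₖqₖ₋₁ + qₖ₋₂ (with p₋₁=1, p₋₂=0, q₋₁=0, q₋₂=1):
  k=0: a=8, p=8, q=1
  k=1: a=1, p=9, q=1
  k=2: a=1, p=17, q=2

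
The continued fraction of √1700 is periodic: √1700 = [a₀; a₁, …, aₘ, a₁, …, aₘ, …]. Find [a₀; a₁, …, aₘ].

[41; 4, 3, 20, 3, 4, 82]

a₀ = ⌊√1700⌋ = 41.
With m₀=0, d₀=1 and mₖ₊₁ = dₖaₖ − mₖ, dₖ₊₁ = (n − mₖ₊₁²)/dₖ, aₖ₊₁ = ⌊(a₀+mₖ₊₁)/dₖ₊₁⌋:
  k=1: m=41, d=19, a=4
  k=2: m=35, d=25, a=3
  k=3: m=40, d=4, a=20
  k=4: m=40, d=25, a=3
  k=5: m=35, d=19, a=4
  k=6: m=41, d=1, a=82
d=1 and a=2a₀=82 at k=6, so the next step gives (m, d) = (41, 19) again — its k=1 value — and the period has length 6.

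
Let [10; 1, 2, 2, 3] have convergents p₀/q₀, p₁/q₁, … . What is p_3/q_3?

75/7

Using pₖ = aₖpₖ₋₁ + pₖ₋₂, qₖ = aₖqₖ₋₁ + qₖ₋₂ (with p₋₁=1, p₋₂=0, q₋₁=0, q₋₂=1):
  k=0: a=10, p=10, q=1
  k=1: a=1, p=11, q=1
  k=2: a=2, p=32, q=3
  k=3: a=2, p=75, q=7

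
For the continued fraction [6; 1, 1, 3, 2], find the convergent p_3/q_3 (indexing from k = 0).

Using pₖ = aₖpₖ₋₁ + pₖ₋₂, qₖ = aₖqₖ₋₁ + qₖ₋₂ (with p₋₁=1, p₋₂=0, q₋₁=0, q₋₂=1):
  k=0: a=6, p=6, q=1
  k=1: a=1, p=7, q=1
  k=2: a=1, p=13, q=2
  k=3: a=3, p=46, q=7

46/7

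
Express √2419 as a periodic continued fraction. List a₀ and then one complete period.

[49; 5, 2, 5, 98]

a₀ = ⌊√2419⌋ = 49.
With m₀=0, d₀=1 and mₖ₊₁ = dₖaₖ − mₖ, dₖ₊₁ = (n − mₖ₊₁²)/dₖ, aₖ₊₁ = ⌊(a₀+mₖ₊₁)/dₖ₊₁⌋:
  k=1: m=49, d=18, a=5
  k=2: m=41, d=41, a=2
  k=3: m=41, d=18, a=5
  k=4: m=49, d=1, a=98
d=1 and a=2a₀=98 at k=4, so the next step gives (m, d) = (49, 18) again — its k=1 value — and the period has length 4.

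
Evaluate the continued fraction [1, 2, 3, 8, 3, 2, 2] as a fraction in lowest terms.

1461/1021

Using pₖ = aₖpₖ₋₁ + pₖ₋₂ and qₖ = aₖqₖ₋₁ + qₖ₋₂:
  k=0: a=1, p=1, q=1
  k=1: a=2, p=3, q=2
  k=2: a=3, p=10, q=7
  k=3: a=8, p=83, q=58
  k=4: a=3, p=259, q=181
  k=5: a=2, p=601, q=420
  k=6: a=2, p=1461, q=1021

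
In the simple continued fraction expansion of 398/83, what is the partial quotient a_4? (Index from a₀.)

7

398 = 4·83 + 66   →  a_0 = 4
83 = 1·66 + 17   →  a_1 = 1
66 = 3·17 + 15   →  a_2 = 3
17 = 1·15 + 2   →  a_3 = 1
15 = 7·2 + 1   →  a_4 = 7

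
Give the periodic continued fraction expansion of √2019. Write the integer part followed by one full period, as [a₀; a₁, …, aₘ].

[44; 1, 13, 1, 88]

a₀ = ⌊√2019⌋ = 44.
With m₀=0, d₀=1 and mₖ₊₁ = dₖaₖ − mₖ, dₖ₊₁ = (n − mₖ₊₁²)/dₖ, aₖ₊₁ = ⌊(a₀+mₖ₊₁)/dₖ₊₁⌋:
  k=1: m=44, d=83, a=1
  k=2: m=39, d=6, a=13
  k=3: m=39, d=83, a=1
  k=4: m=44, d=1, a=88
d=1 and a=2a₀=88 at k=4, so the next step gives (m, d) = (44, 83) again — its k=1 value — and the period has length 4.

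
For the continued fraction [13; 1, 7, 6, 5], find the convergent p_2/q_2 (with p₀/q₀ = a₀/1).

Using pₖ = aₖpₖ₋₁ + pₖ₋₂, qₖ = aₖqₖ₋₁ + qₖ₋₂ (with p₋₁=1, p₋₂=0, q₋₁=0, q₋₂=1):
  k=0: a=13, p=13, q=1
  k=1: a=1, p=14, q=1
  k=2: a=7, p=111, q=8

111/8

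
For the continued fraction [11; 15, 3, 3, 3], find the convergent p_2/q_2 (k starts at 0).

509/46

Using pₖ = aₖpₖ₋₁ + pₖ₋₂, qₖ = aₖqₖ₋₁ + qₖ₋₂ (with p₋₁=1, p₋₂=0, q₋₁=0, q₋₂=1):
  k=0: a=11, p=11, q=1
  k=1: a=15, p=166, q=15
  k=2: a=3, p=509, q=46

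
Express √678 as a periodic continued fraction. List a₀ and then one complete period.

a₀ = ⌊√678⌋ = 26.

[26; 26, 52]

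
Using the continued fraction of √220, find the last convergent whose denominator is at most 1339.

15841/1068

√220 = [14; 1, 4, 1, 28, …] (period length 4).
Convergents:
  p_0/q_0 = 14/1
  p_1/q_1 = 15/1
  p_2/q_2 = 74/5
  p_3/q_3 = 89/6
  p_4/q_4 = 2566/173
  p_5/q_5 = 2655/179
  p_6/q_6 = 13186/889
  p_7/q_7 = 15841/1068
  p_8/q_8 = 456734/30793
q_7 = 1068 ≤ 1339 < 30793 = q_8, so the answer is 15841/1068.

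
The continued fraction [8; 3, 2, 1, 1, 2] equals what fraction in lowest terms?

365/44

Using pₖ = aₖpₖ₋₁ + pₖ₋₂ and qₖ = aₖqₖ₋₁ + qₖ₋₂:
  k=0: a=8, p=8, q=1
  k=1: a=3, p=25, q=3
  k=2: a=2, p=58, q=7
  k=3: a=1, p=83, q=10
  k=4: a=1, p=141, q=17
  k=5: a=2, p=365, q=44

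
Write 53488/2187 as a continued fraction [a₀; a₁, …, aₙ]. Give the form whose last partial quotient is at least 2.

[24; 2, 5, 2, 1, 7, 8]

53488 = 24×2187 + 1000
2187 = 2×1000 + 187
1000 = 5×187 + 65
187 = 2×65 + 57
65 = 1×57 + 8
57 = 7×8 + 1
8 = 8×1 + 0  (stop)
So 53488/2187 = [24; 2, 5, 2, 1, 7, 8].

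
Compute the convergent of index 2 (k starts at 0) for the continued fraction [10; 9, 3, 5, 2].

Using pₖ = aₖpₖ₋₁ + pₖ₋₂, qₖ = aₖqₖ₋₁ + qₖ₋₂ (with p₋₁=1, p₋₂=0, q₋₁=0, q₋₂=1):
  k=0: a=10, p=10, q=1
  k=1: a=9, p=91, q=9
  k=2: a=3, p=283, q=28

283/28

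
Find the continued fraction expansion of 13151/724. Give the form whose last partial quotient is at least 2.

[18; 6, 11, 1, 9]

13151 = 18×724 + 119
724 = 6×119 + 10
119 = 11×10 + 9
10 = 1×9 + 1
9 = 9×1 + 0  (stop)
So 13151/724 = [18; 6, 11, 1, 9].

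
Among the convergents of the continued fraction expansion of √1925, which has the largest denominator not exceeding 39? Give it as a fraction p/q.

√1925 = [43; 1, 6, 1, 86, …] (period length 4).
Convergents:
  p_0/q_0 = 43/1
  p_1/q_1 = 44/1
  p_2/q_2 = 307/7
  p_3/q_3 = 351/8
  p_4/q_4 = 30493/695
q_3 = 8 ≤ 39 < 695 = q_4, so the answer is 351/8.

351/8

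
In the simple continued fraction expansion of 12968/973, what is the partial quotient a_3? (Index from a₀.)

12968 = 13·973 + 319   →  a_0 = 13
973 = 3·319 + 16   →  a_1 = 3
319 = 19·16 + 15   →  a_2 = 19
16 = 1·15 + 1   →  a_3 = 1

1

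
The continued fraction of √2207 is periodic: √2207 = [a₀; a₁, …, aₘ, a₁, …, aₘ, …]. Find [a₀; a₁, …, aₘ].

[46; 1, 45, 1, 92]

a₀ = ⌊√2207⌋ = 46.
With m₀=0, d₀=1 and mₖ₊₁ = dₖaₖ − mₖ, dₖ₊₁ = (n − mₖ₊₁²)/dₖ, aₖ₊₁ = ⌊(a₀+mₖ₊₁)/dₖ₊₁⌋:
  k=1: m=46, d=91, a=1
  k=2: m=45, d=2, a=45
  k=3: m=45, d=91, a=1
  k=4: m=46, d=1, a=92
d=1 and a=2a₀=92 at k=4, so the next step gives (m, d) = (46, 91) again — its k=1 value — and the period has length 4.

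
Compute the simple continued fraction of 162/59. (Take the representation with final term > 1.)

162 = 2×59 + 44
59 = 1×44 + 15
44 = 2×15 + 14
15 = 1×14 + 1
14 = 14×1 + 0  (stop)
So 162/59 = [2; 1, 2, 1, 14].

[2; 1, 2, 1, 14]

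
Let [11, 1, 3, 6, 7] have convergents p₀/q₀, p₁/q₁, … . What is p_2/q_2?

Using pₖ = aₖpₖ₋₁ + pₖ₋₂, qₖ = aₖqₖ₋₁ + qₖ₋₂ (with p₋₁=1, p₋₂=0, q₋₁=0, q₋₂=1):
  k=0: a=11, p=11, q=1
  k=1: a=1, p=12, q=1
  k=2: a=3, p=47, q=4

47/4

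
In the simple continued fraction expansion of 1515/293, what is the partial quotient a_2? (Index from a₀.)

1515 = 5·293 + 50   →  a_0 = 5
293 = 5·50 + 43   →  a_1 = 5
50 = 1·43 + 7   →  a_2 = 1

1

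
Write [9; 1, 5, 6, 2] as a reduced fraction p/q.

787/80

Using pₖ = aₖpₖ₋₁ + pₖ₋₂ and qₖ = aₖqₖ₋₁ + qₖ₋₂:
  k=0: a=9, p=9, q=1
  k=1: a=1, p=10, q=1
  k=2: a=5, p=59, q=6
  k=3: a=6, p=364, q=37
  k=4: a=2, p=787, q=80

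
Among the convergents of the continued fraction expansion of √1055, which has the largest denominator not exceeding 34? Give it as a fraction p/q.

√1055 = [32; 2, 12, 2, 64, …] (period length 4).
Convergents:
  p_0/q_0 = 32/1
  p_1/q_1 = 65/2
  p_2/q_2 = 812/25
  p_3/q_3 = 1689/52
q_2 = 25 ≤ 34 < 52 = q_3, so the answer is 812/25.

812/25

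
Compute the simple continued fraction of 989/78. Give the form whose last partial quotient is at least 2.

989 = 12×78 + 53
78 = 1×53 + 25
53 = 2×25 + 3
25 = 8×3 + 1
3 = 3×1 + 0  (stop)
So 989/78 = [12; 1, 2, 8, 3].

[12; 1, 2, 8, 3]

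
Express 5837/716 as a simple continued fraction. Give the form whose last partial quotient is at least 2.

[8; 6, 1, 1, 3, 7, 2]

5837 = 8*716 + 109
716 = 6*109 + 62
109 = 1*62 + 47
62 = 1*47 + 15
47 = 3*15 + 2
15 = 7*2 + 1
2 = 2*1 + 0  (stop)
So 5837/716 = [8; 6, 1, 1, 3, 7, 2].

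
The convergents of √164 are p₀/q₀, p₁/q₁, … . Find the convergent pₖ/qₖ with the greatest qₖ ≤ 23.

√164 = [12; 1, 4, 6, 4, 1, 24, …] (period length 6).
Convergents:
  p_0/q_0 = 12/1
  p_1/q_1 = 13/1
  p_2/q_2 = 64/5
  p_3/q_3 = 397/31
q_2 = 5 ≤ 23 < 31 = q_3, so the answer is 64/5.

64/5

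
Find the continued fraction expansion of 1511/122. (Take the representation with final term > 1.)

1511 = 12*122 + 47
122 = 2*47 + 28
47 = 1*28 + 19
28 = 1*19 + 9
19 = 2*9 + 1
9 = 9*1 + 0  (stop)
So 1511/122 = [12; 2, 1, 1, 2, 9].

[12; 2, 1, 1, 2, 9]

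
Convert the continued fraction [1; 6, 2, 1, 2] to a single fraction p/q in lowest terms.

Fold from the inside: start with 2/1.
  1 + 1/2 = 3/2
  2 + 2/3 = 8/3
  6 + 3/8 = 51/8
  1 + 8/51 = 59/51

59/51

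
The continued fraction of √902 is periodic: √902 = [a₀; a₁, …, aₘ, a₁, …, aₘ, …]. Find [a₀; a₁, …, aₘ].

a₀ = ⌊√902⌋ = 30.
With m₀=0, d₀=1 and mₖ₊₁ = dₖaₖ − mₖ, dₖ₊₁ = (n − mₖ₊₁²)/dₖ, aₖ₊₁ = ⌊(a₀+mₖ₊₁)/dₖ₊₁⌋:
  k=1: m=30, d=2, a=30
  k=2: m=30, d=1, a=60
d=1 and a=2a₀=60 at k=2, so the next step gives (m, d) = (30, 2) again — its k=1 value — and the period has length 2.

[30; 30, 60]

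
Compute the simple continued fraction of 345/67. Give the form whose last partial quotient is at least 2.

345 = 5*67 + 10
67 = 6*10 + 7
10 = 1*7 + 3
7 = 2*3 + 1
3 = 3*1 + 0  (stop)
So 345/67 = [5; 6, 1, 2, 3].

[5; 6, 1, 2, 3]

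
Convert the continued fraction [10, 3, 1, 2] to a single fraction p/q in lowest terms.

Fold from the inside: start with 2/1.
  1 + 1/2 = 3/2
  3 + 2/3 = 11/3
  10 + 3/11 = 113/11

113/11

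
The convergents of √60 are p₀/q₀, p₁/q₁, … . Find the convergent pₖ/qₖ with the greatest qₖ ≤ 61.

457/59

√60 = [7; 1, 2, 1, 14, …] (period length 4).
Convergents:
  p_0/q_0 = 7/1
  p_1/q_1 = 8/1
  p_2/q_2 = 23/3
  p_3/q_3 = 31/4
  p_4/q_4 = 457/59
  p_5/q_5 = 488/63
q_4 = 59 ≤ 61 < 63 = q_5, so the answer is 457/59.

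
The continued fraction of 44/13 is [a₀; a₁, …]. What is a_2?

1

44 = 3·13 + 5   →  a_0 = 3
13 = 2·5 + 3   →  a_1 = 2
5 = 1·3 + 2   →  a_2 = 1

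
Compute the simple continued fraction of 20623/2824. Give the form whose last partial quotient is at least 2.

20623 = 7*2824 + 855
2824 = 3*855 + 259
855 = 3*259 + 78
259 = 3*78 + 25
78 = 3*25 + 3
25 = 8*3 + 1
3 = 3*1 + 0  (stop)
So 20623/2824 = [7; 3, 3, 3, 3, 8, 3].

[7; 3, 3, 3, 3, 8, 3]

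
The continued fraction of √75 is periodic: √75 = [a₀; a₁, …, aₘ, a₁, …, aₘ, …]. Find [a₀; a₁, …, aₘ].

[8; 1, 1, 1, 16]

a₀ = ⌊√75⌋ = 8.
With m₀=0, d₀=1 and mₖ₊₁ = dₖaₖ − mₖ, dₖ₊₁ = (n − mₖ₊₁²)/dₖ, aₖ₊₁ = ⌊(a₀+mₖ₊₁)/dₖ₊₁⌋:
  k=1: m=8, d=11, a=1
  k=2: m=3, d=6, a=1
  k=3: m=3, d=11, a=1
  k=4: m=8, d=1, a=16
d=1 and a=2a₀=16 at k=4, so the next step gives (m, d) = (8, 11) again — its k=1 value — and the period has length 4.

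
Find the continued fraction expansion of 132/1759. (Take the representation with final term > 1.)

132 = 0*1759 + 132
1759 = 13*132 + 43
132 = 3*43 + 3
43 = 14*3 + 1
3 = 3*1 + 0  (stop)
So 132/1759 = [0; 13, 3, 14, 3].

[0; 13, 3, 14, 3]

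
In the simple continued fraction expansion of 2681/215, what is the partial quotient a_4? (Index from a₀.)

3

2681 = 12·215 + 101   →  a_0 = 12
215 = 2·101 + 13   →  a_1 = 2
101 = 7·13 + 10   →  a_2 = 7
13 = 1·10 + 3   →  a_3 = 1
10 = 3·3 + 1   →  a_4 = 3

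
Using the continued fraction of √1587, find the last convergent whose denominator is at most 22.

√1587 = [39; 1, 5, 7, 13, 7, 5, 1, 78, …] (period length 8).
Convergents:
  p_0/q_0 = 39/1
  p_1/q_1 = 40/1
  p_2/q_2 = 239/6
  p_3/q_3 = 1713/43
q_2 = 6 ≤ 22 < 43 = q_3, so the answer is 239/6.

239/6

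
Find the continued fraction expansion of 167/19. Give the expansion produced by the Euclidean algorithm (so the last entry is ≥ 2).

[8; 1, 3, 1, 3]

167 = 8*19 + 15
19 = 1*15 + 4
15 = 3*4 + 3
4 = 1*3 + 1
3 = 3*1 + 0  (stop)
So 167/19 = [8; 1, 3, 1, 3].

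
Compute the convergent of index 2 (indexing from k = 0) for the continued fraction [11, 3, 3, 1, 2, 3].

Using pₖ = aₖpₖ₋₁ + pₖ₋₂, qₖ = aₖqₖ₋₁ + qₖ₋₂ (with p₋₁=1, p₋₂=0, q₋₁=0, q₋₂=1):
  k=0: a=11, p=11, q=1
  k=1: a=3, p=34, q=3
  k=2: a=3, p=113, q=10

113/10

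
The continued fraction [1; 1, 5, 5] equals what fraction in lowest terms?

57/31

Using pₖ = aₖpₖ₋₁ + pₖ₋₂ and qₖ = aₖqₖ₋₁ + qₖ₋₂:
  k=0: a=1, p=1, q=1
  k=1: a=1, p=2, q=1
  k=2: a=5, p=11, q=6
  k=3: a=5, p=57, q=31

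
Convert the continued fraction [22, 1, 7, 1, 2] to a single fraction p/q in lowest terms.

Using pₖ = aₖpₖ₋₁ + pₖ₋₂ and qₖ = aₖqₖ₋₁ + qₖ₋₂:
  k=0: a=22, p=22, q=1
  k=1: a=1, p=23, q=1
  k=2: a=7, p=183, q=8
  k=3: a=1, p=206, q=9
  k=4: a=2, p=595, q=26

595/26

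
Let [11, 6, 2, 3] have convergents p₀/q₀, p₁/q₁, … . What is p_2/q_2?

Using pₖ = aₖpₖ₋₁ + pₖ₋₂, qₖ = aₖqₖ₋₁ + qₖ₋₂ (with p₋₁=1, p₋₂=0, q₋₁=0, q₋₂=1):
  k=0: a=11, p=11, q=1
  k=1: a=6, p=67, q=6
  k=2: a=2, p=145, q=13

145/13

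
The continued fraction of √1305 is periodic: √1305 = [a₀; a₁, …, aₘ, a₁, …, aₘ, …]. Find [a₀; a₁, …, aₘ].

a₀ = ⌊√1305⌋ = 36.

[36; 8, 72]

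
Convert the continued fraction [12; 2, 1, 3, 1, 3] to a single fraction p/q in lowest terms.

655/53

Fold from the inside: start with 3/1.
  1 + 1/3 = 4/3
  3 + 3/4 = 15/4
  1 + 4/15 = 19/15
  2 + 15/19 = 53/19
  12 + 19/53 = 655/53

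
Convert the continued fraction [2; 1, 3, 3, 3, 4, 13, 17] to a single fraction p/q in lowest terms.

Using pₖ = aₖpₖ₋₁ + pₖ₋₂ and qₖ = aₖqₖ₋₁ + qₖ₋₂:
  k=0: a=2, p=2, q=1
  k=1: a=1, p=3, q=1
  k=2: a=3, p=11, q=4
  k=3: a=3, p=36, q=13
  k=4: a=3, p=119, q=43
  k=5: a=4, p=512, q=185
  k=6: a=13, p=6775, q=2448
  k=7: a=17, p=115687, q=41801

115687/41801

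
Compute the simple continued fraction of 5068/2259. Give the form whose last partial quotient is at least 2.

5068 = 2*2259 + 550
2259 = 4*550 + 59
550 = 9*59 + 19
59 = 3*19 + 2
19 = 9*2 + 1
2 = 2*1 + 0  (stop)
So 5068/2259 = [2; 4, 9, 3, 9, 2].

[2; 4, 9, 3, 9, 2]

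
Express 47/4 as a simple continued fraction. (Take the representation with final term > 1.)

47 = 11·4 + 3
4 = 1·3 + 1
3 = 3·1 + 0  (stop)
So 47/4 = [11; 1, 3].

[11; 1, 3]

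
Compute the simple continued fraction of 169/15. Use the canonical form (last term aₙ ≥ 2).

[11; 3, 1, 3]

169 = 11·15 + 4
15 = 3·4 + 3
4 = 1·3 + 1
3 = 3·1 + 0  (stop)
So 169/15 = [11; 3, 1, 3].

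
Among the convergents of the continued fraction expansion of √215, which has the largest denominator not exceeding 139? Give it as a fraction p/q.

1305/89

√215 = [14; 1, 1, 1, 28, …] (period length 4).
Convergents:
  p_0/q_0 = 14/1
  p_1/q_1 = 15/1
  p_2/q_2 = 29/2
  p_3/q_3 = 44/3
  p_4/q_4 = 1261/86
  p_5/q_5 = 1305/89
  p_6/q_6 = 2566/175
q_5 = 89 ≤ 139 < 175 = q_6, so the answer is 1305/89.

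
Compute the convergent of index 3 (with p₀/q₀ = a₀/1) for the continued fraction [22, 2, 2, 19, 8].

Using pₖ = aₖpₖ₋₁ + pₖ₋₂, qₖ = aₖqₖ₋₁ + qₖ₋₂ (with p₋₁=1, p₋₂=0, q₋₁=0, q₋₂=1):
  k=0: a=22, p=22, q=1
  k=1: a=2, p=45, q=2
  k=2: a=2, p=112, q=5
  k=3: a=19, p=2173, q=97

2173/97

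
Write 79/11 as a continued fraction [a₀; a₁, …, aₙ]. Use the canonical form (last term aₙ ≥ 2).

[7; 5, 2]

79 = 7·11 + 2
11 = 5·2 + 1
2 = 2·1 + 0  (stop)
So 79/11 = [7; 5, 2].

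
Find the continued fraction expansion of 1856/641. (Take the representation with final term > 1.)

1856 = 2*641 + 574
641 = 1*574 + 67
574 = 8*67 + 38
67 = 1*38 + 29
38 = 1*29 + 9
29 = 3*9 + 2
9 = 4*2 + 1
2 = 2*1 + 0  (stop)
So 1856/641 = [2; 1, 8, 1, 1, 3, 4, 2].

[2; 1, 8, 1, 1, 3, 4, 2]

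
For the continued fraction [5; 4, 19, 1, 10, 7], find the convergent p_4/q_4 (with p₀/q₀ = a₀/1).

4654/887

Using pₖ = aₖpₖ₋₁ + pₖ₋₂, qₖ = aₖqₖ₋₁ + qₖ₋₂ (with p₋₁=1, p₋₂=0, q₋₁=0, q₋₂=1):
  k=0: a=5, p=5, q=1
  k=1: a=4, p=21, q=4
  k=2: a=19, p=404, q=77
  k=3: a=1, p=425, q=81
  k=4: a=10, p=4654, q=887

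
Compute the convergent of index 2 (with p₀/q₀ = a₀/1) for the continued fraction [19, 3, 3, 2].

193/10

Using pₖ = aₖpₖ₋₁ + pₖ₋₂, qₖ = aₖqₖ₋₁ + qₖ₋₂ (with p₋₁=1, p₋₂=0, q₋₁=0, q₋₂=1):
  k=0: a=19, p=19, q=1
  k=1: a=3, p=58, q=3
  k=2: a=3, p=193, q=10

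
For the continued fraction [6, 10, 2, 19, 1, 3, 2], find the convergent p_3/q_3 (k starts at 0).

2493/409

Using pₖ = aₖpₖ₋₁ + pₖ₋₂, qₖ = aₖqₖ₋₁ + qₖ₋₂ (with p₋₁=1, p₋₂=0, q₋₁=0, q₋₂=1):
  k=0: a=6, p=6, q=1
  k=1: a=10, p=61, q=10
  k=2: a=2, p=128, q=21
  k=3: a=19, p=2493, q=409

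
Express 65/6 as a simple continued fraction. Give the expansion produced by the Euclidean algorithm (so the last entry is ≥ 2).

[10; 1, 5]

65 = 10*6 + 5
6 = 1*5 + 1
5 = 5*1 + 0  (stop)
So 65/6 = [10; 1, 5].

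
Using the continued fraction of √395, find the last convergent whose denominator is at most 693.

6340/319

√395 = [19; 1, 6, 1, 38, …] (period length 4).
Convergents:
  p_0/q_0 = 19/1
  p_1/q_1 = 20/1
  p_2/q_2 = 139/7
  p_3/q_3 = 159/8
  p_4/q_4 = 6181/311
  p_5/q_5 = 6340/319
  p_6/q_6 = 44221/2225
q_5 = 319 ≤ 693 < 2225 = q_6, so the answer is 6340/319.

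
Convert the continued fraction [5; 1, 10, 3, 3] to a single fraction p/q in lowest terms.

Using pₖ = aₖpₖ₋₁ + pₖ₋₂ and qₖ = aₖqₖ₋₁ + qₖ₋₂:
  k=0: a=5, p=5, q=1
  k=1: a=1, p=6, q=1
  k=2: a=10, p=65, q=11
  k=3: a=3, p=201, q=34
  k=4: a=3, p=668, q=113

668/113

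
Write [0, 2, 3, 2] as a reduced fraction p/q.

Using pₖ = aₖpₖ₋₁ + pₖ₋₂ and qₖ = aₖqₖ₋₁ + qₖ₋₂:
  k=0: a=0, p=0, q=1
  k=1: a=2, p=1, q=2
  k=2: a=3, p=3, q=7
  k=3: a=2, p=7, q=16

7/16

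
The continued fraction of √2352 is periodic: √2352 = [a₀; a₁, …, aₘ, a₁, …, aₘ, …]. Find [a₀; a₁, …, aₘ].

a₀ = ⌊√2352⌋ = 48.

[48; 2, 96]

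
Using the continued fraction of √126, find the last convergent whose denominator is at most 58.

√126 = [11; 4, 2, 4, 22, …] (period length 4).
Convergents:
  p_0/q_0 = 11/1
  p_1/q_1 = 45/4
  p_2/q_2 = 101/9
  p_3/q_3 = 449/40
  p_4/q_4 = 9979/889
q_3 = 40 ≤ 58 < 889 = q_4, so the answer is 449/40.

449/40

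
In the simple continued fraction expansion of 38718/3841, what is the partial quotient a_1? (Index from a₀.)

38718 = 10·3841 + 308   →  a_0 = 10
3841 = 12·308 + 145   →  a_1 = 12

12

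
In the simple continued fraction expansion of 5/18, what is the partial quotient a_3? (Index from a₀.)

1

5 = 0·18 + 5   →  a_0 = 0
18 = 3·5 + 3   →  a_1 = 3
5 = 1·3 + 2   →  a_2 = 1
3 = 1·2 + 1   →  a_3 = 1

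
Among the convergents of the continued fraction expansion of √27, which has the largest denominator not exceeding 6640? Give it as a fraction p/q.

√27 = [5; 5, 10, …] (period length 2).
Convergents:
  p_0/q_0 = 5/1
  p_1/q_1 = 26/5
  p_2/q_2 = 265/51
  p_3/q_3 = 1351/260
  p_4/q_4 = 13775/2651
  p_5/q_5 = 70226/13515
q_4 = 2651 ≤ 6640 < 13515 = q_5, so the answer is 13775/2651.

13775/2651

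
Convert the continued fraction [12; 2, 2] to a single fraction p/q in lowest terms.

62/5

Fold from the inside: start with 2/1.
  2 + 1/2 = 5/2
  12 + 2/5 = 62/5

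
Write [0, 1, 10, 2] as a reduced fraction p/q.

Fold from the inside: start with 2/1.
  10 + 1/2 = 21/2
  1 + 2/21 = 23/21
  0 + 21/23 = 21/23

21/23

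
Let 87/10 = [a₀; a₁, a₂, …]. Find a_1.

87 = 8·10 + 7   →  a_0 = 8
10 = 1·7 + 3   →  a_1 = 1

1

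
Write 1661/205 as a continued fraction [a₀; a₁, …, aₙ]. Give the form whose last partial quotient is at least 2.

[8; 9, 1, 3, 5]

1661 = 8·205 + 21
205 = 9·21 + 16
21 = 1·16 + 5
16 = 3·5 + 1
5 = 5·1 + 0  (stop)
So 1661/205 = [8; 9, 1, 3, 5].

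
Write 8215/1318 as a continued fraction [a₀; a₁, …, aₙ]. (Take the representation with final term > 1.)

[6; 4, 3, 2, 2, 3, 5]

8215 = 6·1318 + 307
1318 = 4·307 + 90
307 = 3·90 + 37
90 = 2·37 + 16
37 = 2·16 + 5
16 = 3·5 + 1
5 = 5·1 + 0  (stop)
So 8215/1318 = [6; 4, 3, 2, 2, 3, 5].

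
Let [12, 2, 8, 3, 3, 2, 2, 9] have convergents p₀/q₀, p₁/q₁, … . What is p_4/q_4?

Using pₖ = aₖpₖ₋₁ + pₖ₋₂, qₖ = aₖqₖ₋₁ + qₖ₋₂ (with p₋₁=1, p₋₂=0, q₋₁=0, q₋₂=1):
  k=0: a=12, p=12, q=1
  k=1: a=2, p=25, q=2
  k=2: a=8, p=212, q=17
  k=3: a=3, p=661, q=53
  k=4: a=3, p=2195, q=176

2195/176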